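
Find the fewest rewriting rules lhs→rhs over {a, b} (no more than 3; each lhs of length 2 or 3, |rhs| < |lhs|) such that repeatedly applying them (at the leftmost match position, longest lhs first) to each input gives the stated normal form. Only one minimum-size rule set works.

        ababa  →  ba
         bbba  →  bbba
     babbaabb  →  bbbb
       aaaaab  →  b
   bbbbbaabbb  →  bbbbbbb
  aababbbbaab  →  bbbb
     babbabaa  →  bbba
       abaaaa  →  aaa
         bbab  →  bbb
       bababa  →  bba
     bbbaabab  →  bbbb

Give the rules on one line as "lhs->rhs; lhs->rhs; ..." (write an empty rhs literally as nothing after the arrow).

ab->b; aba->; baa->

  | ababa => ba
  | bbba
  | babbaabb => bbbaabb => bbbb
  | aaaaab => aaaab => aaab => aab => ab => b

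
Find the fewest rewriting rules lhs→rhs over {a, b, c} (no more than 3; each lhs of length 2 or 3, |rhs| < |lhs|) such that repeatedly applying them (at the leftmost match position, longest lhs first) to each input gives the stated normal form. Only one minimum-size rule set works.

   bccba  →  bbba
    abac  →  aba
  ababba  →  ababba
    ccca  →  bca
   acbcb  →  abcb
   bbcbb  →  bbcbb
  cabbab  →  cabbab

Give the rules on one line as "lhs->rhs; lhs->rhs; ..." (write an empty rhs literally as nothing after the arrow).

  | bccba => bbba
  | abac => aba
  | ababba
  | ccca => bca

ac->a; cc->b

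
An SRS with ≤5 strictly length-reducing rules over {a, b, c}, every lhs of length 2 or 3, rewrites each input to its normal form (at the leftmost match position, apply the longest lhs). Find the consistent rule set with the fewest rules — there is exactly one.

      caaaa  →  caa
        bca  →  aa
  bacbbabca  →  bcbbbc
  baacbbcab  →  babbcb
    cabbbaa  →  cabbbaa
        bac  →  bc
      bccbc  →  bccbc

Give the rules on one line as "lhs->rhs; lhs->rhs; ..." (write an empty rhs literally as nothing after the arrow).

  | caaaa => cbca => caa
  | bca => aa
  | bacbbabca => bcbbabca => bcbbaaa => bcbbbc
  | baacbbcab => bababcab => babaaab => babbcb

aaa->bc; acb->ba; bac->bc; bca->aa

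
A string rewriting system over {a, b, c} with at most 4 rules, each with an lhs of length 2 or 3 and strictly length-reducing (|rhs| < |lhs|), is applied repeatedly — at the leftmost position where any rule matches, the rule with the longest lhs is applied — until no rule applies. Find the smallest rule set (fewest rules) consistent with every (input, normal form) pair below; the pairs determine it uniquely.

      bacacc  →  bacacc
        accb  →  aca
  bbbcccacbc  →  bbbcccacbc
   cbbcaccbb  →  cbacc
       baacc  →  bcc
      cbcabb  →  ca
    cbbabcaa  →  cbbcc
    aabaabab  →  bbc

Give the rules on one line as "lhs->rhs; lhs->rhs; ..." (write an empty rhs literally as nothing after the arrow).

  | bacacc
  | accb => aca
  | bbbcccacbc
  | cbbcaccbb => cbaccbb => cbacab => cbacc

aa->; ab->c; bca->a; ccb->ca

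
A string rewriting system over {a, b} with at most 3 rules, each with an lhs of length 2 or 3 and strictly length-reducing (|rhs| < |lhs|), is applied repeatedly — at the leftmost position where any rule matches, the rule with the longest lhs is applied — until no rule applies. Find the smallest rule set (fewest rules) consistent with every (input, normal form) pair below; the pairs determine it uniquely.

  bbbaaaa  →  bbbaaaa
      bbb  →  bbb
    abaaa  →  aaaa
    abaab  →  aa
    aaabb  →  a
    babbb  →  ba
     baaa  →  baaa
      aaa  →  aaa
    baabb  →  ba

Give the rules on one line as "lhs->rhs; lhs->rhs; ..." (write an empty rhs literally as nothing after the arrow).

  | bbbaaaa
  | bbb
  | abaaa => aaaa
  | abaab => aaab => aa

aab->a; ab->a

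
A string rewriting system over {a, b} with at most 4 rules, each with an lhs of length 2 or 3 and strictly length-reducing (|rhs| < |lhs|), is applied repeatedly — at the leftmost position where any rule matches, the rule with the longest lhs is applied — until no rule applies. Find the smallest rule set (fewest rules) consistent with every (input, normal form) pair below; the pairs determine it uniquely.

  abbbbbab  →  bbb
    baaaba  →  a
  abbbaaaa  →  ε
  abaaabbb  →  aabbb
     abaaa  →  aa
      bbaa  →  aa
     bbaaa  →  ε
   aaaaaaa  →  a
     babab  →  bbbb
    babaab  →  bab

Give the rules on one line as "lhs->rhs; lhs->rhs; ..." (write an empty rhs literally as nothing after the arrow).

  | abbbbbab => abbbab => abab => bbb
  | baaaba => bba => a
  | abbbaaaa => abaaaa => bbaaa => aaa => ε
  | abaaabbb => bbaabbb => aabbb

aaa->; aba->bb; bba->a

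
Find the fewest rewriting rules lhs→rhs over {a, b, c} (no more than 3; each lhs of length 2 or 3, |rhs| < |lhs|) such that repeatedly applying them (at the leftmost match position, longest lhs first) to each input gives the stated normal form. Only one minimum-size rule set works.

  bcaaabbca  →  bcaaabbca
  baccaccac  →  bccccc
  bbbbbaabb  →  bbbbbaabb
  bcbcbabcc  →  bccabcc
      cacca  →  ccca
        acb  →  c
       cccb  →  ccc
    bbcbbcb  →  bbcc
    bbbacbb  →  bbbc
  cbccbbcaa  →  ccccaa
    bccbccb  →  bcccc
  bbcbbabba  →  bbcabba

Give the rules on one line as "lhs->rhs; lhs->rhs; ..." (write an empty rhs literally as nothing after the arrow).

ac->c; cb->c

  | bcaaabbca
  | baccaccac => bccaccac => bccccac => bccccc
  | bbbbbaabb
  | bcbcbabcc => bccbabcc => bccabcc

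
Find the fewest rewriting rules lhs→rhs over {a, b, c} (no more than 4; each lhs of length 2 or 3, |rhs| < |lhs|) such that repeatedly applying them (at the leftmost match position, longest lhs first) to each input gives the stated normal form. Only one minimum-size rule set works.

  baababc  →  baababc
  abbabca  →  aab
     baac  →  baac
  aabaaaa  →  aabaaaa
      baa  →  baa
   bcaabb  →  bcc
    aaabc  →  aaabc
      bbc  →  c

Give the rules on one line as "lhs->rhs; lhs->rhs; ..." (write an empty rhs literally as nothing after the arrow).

bb->; ca->; caa->cc

  | baababc
  | abbabca => aabca => aab
  | baac
  | aabaaaa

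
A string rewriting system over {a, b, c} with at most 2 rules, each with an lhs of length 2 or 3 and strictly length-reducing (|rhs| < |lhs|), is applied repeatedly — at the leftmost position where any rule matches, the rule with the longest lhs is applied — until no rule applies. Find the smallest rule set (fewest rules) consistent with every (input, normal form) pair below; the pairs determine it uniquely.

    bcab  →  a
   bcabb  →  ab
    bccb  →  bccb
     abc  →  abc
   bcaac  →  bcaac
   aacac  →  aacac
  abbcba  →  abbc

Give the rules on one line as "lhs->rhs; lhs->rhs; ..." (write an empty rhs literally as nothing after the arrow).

ba->; cab->aa

  | bcab => baa => a
  | bcabb => baab => ab
  | bccb
  | abc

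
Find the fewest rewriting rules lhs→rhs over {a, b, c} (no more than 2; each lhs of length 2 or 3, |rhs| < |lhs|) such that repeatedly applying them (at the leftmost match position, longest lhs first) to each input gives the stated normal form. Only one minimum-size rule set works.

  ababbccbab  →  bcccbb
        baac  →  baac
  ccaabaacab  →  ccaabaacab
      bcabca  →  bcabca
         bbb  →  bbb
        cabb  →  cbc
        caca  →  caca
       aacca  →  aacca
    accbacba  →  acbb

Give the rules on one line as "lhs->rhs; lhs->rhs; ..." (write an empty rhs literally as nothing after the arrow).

abb->bc; cba->b

  | ababbccbab => abbcccbab => bccccbab => bcccbb
  | baac
  | ccaabaacab
  | bcabca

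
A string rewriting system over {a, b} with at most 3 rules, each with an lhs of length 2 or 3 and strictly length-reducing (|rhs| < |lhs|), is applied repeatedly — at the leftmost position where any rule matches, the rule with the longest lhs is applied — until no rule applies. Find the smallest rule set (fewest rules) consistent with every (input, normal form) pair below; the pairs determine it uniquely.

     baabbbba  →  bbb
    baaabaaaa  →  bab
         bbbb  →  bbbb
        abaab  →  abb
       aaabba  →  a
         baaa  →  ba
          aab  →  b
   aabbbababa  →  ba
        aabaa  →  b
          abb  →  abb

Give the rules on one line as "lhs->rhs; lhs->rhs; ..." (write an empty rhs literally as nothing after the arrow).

aa->; bba->

  | baabbbba => bbbbba => bbb
  | baaabaaaa => babaaaa => babaa => bab
  | bbbb
  | abaab => abb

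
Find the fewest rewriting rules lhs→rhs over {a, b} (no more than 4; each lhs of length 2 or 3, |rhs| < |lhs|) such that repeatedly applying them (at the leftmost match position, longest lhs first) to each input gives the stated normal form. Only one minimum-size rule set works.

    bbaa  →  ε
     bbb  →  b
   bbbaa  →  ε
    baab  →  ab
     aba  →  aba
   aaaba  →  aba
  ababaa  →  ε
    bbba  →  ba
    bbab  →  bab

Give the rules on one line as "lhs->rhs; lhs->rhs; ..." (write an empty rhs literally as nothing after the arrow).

aa->; aab->ab; baa->aa; bb->b

  | bbaa => baa => aa => ε
  | bbb => bb => b
  | bbbaa => bbaa => baa => aa => ε
  | baab => aab => ab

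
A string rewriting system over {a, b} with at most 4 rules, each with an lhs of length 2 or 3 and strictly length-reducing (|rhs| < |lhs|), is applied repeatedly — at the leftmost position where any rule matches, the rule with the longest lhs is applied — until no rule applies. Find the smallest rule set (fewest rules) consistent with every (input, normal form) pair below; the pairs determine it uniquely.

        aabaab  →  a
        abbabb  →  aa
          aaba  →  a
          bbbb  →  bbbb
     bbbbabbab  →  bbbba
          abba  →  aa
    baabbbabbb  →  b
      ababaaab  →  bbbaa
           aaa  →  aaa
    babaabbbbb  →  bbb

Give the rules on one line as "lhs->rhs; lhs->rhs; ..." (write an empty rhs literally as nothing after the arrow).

  | aabaab => abbab => aab => a
  | abbabb => aabb => aa
  | aaba => abb => a
  | bbbb

ab->; aba->bb; abb->a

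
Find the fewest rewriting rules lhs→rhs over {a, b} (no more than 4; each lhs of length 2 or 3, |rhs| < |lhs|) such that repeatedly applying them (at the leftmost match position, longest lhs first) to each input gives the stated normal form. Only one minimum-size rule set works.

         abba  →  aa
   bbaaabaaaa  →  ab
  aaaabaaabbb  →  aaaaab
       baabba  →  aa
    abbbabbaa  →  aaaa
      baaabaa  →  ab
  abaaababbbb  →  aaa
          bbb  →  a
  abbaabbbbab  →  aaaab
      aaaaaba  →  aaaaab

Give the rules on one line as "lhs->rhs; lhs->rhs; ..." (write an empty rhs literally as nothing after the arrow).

abb->a; ba->b; bab->ab; bbb->a

  | abba => aa
  | bbaaabaaaa => bbaabaaaa => bbabaaaa => babaaaa => abaaaa => abaaa => abaa => aba => ab
  | aaaabaaabbb => aaaabaabbb => aaaababbb => aaaaabbb => aaaaab
  | baabba => babba => abba => aa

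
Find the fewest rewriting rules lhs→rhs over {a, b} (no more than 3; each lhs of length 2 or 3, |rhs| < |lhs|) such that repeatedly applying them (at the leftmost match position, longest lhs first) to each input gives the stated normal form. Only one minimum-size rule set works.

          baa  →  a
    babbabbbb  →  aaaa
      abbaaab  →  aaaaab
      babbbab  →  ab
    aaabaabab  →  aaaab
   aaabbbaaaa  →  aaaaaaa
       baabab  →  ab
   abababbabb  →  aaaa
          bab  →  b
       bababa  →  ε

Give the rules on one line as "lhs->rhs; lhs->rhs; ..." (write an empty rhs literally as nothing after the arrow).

ba->; bb->a

  | baa => a
  | babbabbbb => bbabbbb => aabbbb => aaabb => aaaa
  | abbaaab => aaaaab
  | babbbab => bbbab => abab => ab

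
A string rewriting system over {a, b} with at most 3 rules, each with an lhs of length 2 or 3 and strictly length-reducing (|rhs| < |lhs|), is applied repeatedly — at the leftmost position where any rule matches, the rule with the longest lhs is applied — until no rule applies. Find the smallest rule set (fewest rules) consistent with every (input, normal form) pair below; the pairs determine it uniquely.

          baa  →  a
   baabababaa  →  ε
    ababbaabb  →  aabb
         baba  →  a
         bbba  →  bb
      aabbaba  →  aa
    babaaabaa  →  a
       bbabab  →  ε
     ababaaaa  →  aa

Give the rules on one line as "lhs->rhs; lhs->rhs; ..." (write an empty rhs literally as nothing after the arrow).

  | baa => a
  | baabababaa => abababaa => aabaa => aaa => ε
  | ababbaabb => abaabb => aabb
  | baba => a

aaa->; ba->; bab->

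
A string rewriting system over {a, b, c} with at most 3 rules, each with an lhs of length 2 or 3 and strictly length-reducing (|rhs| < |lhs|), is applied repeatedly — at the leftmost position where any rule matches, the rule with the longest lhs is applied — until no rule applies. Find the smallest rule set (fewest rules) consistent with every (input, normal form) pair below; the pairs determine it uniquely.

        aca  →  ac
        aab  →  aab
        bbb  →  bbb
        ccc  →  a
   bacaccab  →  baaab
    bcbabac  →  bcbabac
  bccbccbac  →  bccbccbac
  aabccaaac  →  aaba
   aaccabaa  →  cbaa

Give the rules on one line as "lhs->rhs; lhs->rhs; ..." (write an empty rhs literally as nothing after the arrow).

aac->; ca->c; ccc->a

  | aca => ac
  | aab
  | bbb
  | ccc => a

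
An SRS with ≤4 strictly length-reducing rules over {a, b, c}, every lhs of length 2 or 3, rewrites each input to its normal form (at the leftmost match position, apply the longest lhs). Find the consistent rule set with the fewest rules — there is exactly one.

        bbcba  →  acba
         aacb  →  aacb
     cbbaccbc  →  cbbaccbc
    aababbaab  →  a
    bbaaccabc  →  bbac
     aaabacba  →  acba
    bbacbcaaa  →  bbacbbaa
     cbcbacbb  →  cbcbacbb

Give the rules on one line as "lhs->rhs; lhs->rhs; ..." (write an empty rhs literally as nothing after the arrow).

  | bbcba => acba
  | aacb
  | cbbaccbc
  | aababbaab => aabbaab => abaab => aab => a

aaa->a; ab->; bbc->ac; ca->b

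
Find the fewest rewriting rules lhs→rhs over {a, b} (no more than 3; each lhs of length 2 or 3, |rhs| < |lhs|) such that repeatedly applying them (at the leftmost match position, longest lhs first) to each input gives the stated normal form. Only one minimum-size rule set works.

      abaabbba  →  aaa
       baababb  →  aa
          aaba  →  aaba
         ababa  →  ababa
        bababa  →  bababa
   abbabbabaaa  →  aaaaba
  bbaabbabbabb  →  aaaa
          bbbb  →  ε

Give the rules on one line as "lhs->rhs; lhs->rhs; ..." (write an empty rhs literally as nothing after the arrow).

  | abaabbba => aabbbba => aabba => aaa
  | baababb => abbabb => aabb => aa
  | aaba
  | ababa

baa->ab; bb->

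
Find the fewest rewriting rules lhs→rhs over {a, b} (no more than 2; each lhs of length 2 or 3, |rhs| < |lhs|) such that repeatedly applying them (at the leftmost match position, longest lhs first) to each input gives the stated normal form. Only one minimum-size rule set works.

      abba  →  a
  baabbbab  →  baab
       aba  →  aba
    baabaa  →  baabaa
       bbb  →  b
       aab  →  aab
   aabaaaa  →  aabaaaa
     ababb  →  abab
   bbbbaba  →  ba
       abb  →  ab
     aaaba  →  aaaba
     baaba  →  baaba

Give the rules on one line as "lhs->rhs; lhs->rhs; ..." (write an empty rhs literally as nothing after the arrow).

  | abba => a
  | baabbbab => baabbab => baab
  | aba
  | baabaa

bb->b; bba->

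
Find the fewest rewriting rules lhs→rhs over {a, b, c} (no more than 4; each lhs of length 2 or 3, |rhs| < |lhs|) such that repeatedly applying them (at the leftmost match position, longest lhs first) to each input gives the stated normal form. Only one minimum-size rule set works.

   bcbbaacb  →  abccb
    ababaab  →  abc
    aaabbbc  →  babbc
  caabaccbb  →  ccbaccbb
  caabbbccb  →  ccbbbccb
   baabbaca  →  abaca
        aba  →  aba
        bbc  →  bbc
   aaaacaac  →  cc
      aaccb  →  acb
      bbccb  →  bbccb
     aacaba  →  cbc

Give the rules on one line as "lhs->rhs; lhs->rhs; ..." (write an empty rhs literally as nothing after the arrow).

  | bcbbaacb => abaacb => abccb
  | ababaab => ababcb => abaa => abc
  | aaabbbc => cabbbc => babbc
  | caabaccbb => ccbaccbb

aa->c; bcb->a; cab->ba; ccc->ac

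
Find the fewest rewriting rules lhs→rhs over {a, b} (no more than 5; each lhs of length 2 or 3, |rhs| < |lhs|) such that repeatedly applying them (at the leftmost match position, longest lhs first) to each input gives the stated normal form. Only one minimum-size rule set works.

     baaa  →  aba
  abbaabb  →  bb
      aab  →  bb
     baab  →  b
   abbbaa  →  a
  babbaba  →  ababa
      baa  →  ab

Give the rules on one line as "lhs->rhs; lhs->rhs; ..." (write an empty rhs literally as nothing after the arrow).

  | baaa => aba
  | abbaabb => aaaabb => baabb => abbb => aab => bb
  | aab => bb
  | baab => abb => aa => b

aa->b; abb->aa; baa->ab; bba->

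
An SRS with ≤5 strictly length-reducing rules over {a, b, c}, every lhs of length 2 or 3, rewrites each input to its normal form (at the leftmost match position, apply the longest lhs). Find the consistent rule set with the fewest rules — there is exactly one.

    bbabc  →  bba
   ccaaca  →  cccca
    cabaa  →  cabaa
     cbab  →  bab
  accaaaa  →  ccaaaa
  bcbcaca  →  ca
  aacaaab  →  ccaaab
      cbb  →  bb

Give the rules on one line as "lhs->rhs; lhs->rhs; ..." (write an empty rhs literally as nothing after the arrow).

  | bbabc => bba
  | ccaaca => cccca
  | cabaa
  | cbab => bab

aac->cc; ac->c; bc->; cb->b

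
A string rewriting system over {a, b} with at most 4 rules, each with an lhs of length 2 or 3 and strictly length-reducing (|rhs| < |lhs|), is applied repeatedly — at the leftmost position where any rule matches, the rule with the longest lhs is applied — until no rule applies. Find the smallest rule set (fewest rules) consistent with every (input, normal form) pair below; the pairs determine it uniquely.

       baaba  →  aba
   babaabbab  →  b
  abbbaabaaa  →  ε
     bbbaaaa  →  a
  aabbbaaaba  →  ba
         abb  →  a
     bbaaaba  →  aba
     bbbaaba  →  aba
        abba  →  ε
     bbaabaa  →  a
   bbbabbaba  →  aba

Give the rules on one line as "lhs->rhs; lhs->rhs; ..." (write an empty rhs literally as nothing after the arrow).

aa->; baa->a; bb->

  | baaba => aba
  | babaabbab => baabbab => abbab => aab => b
  | abbbaabaaa => abaabaaa => aabaaa => baaa => aa => ε
  | bbbaaaa => baaaa => aaa => a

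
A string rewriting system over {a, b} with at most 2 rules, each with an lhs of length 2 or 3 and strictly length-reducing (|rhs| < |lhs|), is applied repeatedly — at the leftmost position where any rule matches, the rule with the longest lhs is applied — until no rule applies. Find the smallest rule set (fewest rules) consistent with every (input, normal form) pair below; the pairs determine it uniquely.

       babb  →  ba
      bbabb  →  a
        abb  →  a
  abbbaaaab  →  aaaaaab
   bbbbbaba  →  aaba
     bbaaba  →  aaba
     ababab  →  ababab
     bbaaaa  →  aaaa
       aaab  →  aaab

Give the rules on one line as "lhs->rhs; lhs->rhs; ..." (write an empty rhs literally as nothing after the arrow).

bb->; bbb->a

  | babb => ba
  | bbabb => abb => a
  | abb => a
  | abbbaaaab => aaaaaab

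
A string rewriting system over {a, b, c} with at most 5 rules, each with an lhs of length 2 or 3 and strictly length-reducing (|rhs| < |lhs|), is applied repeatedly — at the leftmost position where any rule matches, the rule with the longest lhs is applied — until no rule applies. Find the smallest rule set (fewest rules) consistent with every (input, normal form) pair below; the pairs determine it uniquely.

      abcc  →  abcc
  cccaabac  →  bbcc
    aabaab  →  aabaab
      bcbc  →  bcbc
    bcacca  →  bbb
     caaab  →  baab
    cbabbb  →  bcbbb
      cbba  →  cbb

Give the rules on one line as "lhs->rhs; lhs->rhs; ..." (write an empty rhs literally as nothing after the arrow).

bba->bb; ca->b; cba->bc; cca->b

  | abcc
  | cccaabac => cbabac => bcbac => bbcc
  | aabaab
  | bcbc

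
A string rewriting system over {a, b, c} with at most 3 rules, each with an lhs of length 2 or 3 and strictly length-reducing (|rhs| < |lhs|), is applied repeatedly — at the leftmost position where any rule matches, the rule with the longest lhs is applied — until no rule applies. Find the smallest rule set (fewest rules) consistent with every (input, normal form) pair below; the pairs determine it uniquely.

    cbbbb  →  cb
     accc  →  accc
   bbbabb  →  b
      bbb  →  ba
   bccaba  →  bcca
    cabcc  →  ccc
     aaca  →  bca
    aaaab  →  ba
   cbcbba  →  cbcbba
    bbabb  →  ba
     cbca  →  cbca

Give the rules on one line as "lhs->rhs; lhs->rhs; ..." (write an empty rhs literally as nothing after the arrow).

  | cbbbb => cbab => cb
  | accc
  | bbbabb => baabb => bbbb => bab => b
  | bbb => ba

aa->b; ab->; bbb->ba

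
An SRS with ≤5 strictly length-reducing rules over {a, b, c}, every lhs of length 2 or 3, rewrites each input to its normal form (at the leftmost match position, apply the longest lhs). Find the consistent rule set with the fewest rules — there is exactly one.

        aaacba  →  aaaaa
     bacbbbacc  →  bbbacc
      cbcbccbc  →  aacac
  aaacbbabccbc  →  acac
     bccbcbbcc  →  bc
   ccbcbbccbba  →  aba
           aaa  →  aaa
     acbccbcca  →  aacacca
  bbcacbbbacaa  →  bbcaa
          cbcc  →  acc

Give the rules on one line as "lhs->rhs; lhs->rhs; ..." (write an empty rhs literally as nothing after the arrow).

aab->; baa->b; cb->a; ccc->c

  | aaacba => aaaaa
  | bacbbbacc => baabbacc => bbbacc
  | cbcbccbc => acbccbc => aaccbc => aacac
  | aaacbbabccbc => aaaababccbc => aaabccbc => accbc => acac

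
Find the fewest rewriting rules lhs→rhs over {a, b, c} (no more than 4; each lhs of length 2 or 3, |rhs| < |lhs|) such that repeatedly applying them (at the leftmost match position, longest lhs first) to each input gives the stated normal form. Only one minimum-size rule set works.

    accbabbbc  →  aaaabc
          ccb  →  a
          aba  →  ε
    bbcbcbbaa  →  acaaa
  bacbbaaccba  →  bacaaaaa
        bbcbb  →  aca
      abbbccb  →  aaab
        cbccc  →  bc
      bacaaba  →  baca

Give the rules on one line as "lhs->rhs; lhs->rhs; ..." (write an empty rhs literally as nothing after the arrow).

aba->; bb->a; cbc->c; cc->b

  | accbabbbc => abbabbbc => aaabbbc => aaaabc
  | ccb => bb => a
  | aba => ε
  | bbcbcbbaa => acbcbbaa => acbbaa => acaaa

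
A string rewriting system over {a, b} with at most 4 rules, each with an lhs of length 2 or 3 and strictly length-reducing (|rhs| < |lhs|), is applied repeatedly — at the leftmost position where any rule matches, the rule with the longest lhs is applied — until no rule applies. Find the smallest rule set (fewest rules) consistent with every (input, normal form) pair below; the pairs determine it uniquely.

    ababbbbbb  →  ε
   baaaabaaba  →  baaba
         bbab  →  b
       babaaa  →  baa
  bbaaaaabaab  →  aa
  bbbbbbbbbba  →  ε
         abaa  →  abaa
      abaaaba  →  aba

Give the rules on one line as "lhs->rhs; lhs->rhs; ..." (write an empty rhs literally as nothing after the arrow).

  | ababbbbbb => aaabbbbb => bbbbbb => bbbb => bb => ε
  | baaaabaaba => bbabaaba => baaba
  | bbab => b
  | babaaa => aaaaa => baa

aaa->b; bab->aa; bb->; bba->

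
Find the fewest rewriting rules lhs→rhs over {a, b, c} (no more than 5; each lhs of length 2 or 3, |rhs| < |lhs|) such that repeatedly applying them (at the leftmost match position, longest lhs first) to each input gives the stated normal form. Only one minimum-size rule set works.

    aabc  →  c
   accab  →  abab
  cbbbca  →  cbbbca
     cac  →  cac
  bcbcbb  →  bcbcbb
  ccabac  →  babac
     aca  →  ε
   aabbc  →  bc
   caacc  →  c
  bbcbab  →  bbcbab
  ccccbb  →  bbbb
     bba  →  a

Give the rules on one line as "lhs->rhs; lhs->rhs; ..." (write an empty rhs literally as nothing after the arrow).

  | aabc => c
  | accab => abab
  | cbbbca
  | cac

aab->; aca->; bba->a; cc->b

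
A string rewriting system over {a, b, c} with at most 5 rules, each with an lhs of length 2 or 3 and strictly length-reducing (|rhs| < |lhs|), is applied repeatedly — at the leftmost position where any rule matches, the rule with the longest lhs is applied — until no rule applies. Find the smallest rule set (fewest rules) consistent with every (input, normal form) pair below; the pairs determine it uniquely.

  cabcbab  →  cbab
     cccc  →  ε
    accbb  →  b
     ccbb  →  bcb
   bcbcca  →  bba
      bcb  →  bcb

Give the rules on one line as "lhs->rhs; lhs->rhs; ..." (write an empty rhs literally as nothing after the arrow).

abc->; cbc->bc; cc->; ccb->bc

  | cabcbab => cbab
  | cccc => cc => ε
  | accbb => abcb => b
  | ccbb => bcb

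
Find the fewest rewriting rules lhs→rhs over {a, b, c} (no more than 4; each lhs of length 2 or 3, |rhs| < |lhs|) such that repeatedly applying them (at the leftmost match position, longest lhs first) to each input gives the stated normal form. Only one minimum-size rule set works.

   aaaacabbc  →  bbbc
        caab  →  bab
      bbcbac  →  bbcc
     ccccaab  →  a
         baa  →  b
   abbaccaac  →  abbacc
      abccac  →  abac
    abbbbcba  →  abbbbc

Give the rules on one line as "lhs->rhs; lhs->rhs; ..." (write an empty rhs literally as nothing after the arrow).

aa->; ca->b; cb->a; cba->c

  | aaaacabbc => aacabbc => cabbc => bbbc
  | caab => bab
  | bbcbac => bbcc
  | ccccaab => cccbab => cccb => cca => cb => a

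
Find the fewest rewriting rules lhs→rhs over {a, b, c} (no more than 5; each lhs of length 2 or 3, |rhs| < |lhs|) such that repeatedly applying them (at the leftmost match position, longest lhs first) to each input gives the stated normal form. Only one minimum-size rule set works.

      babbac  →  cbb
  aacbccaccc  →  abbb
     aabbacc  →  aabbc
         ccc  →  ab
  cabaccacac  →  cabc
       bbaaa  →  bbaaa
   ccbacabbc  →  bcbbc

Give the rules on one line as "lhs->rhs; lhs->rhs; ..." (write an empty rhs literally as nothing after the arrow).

  | babbac => cbbac => cbb
  | aacbccaccc => abccaccc => abbaccc => abbcc => abbb
  | aabbacc => aabbc
  | ccc => ab

ac->; bab->cb; cc->b; ccc->ab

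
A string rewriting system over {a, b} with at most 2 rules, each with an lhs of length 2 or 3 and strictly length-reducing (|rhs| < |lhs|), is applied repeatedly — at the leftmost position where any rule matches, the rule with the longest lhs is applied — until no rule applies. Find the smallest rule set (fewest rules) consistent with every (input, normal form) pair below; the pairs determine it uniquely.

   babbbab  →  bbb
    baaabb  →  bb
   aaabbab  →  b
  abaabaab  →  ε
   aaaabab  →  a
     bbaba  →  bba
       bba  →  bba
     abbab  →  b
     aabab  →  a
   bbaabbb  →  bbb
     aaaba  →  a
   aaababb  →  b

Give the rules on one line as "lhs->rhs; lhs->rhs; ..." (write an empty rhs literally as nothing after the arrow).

  | babbbab => bbbab => bbb
  | baaabb => babb => bb
  | aaabbab => abbab => bab => b
  | abaabaab => aabaab => aaab => ab => ε

aaa->a; ab->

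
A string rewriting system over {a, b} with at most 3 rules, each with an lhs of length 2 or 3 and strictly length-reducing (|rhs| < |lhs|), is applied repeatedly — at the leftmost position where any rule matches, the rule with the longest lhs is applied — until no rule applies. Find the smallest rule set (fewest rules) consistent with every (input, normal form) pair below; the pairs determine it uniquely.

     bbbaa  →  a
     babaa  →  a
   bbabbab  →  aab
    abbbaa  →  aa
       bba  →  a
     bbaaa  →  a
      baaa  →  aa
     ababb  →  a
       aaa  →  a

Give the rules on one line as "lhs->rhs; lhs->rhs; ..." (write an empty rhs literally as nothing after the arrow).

  | bbbaa => baa => a
  | babaa => baa => a
  | bbabbab => abbab => aab
  | abbbaa => abaa => aa

aaa->a; ba->; bb->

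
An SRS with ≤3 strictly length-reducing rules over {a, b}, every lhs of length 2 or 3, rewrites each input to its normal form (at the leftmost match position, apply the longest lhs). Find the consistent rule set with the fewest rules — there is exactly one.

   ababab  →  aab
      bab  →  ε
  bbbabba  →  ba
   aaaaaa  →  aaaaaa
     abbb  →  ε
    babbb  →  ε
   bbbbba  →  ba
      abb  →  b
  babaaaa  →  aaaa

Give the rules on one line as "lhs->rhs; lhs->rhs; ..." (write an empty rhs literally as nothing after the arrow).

abb->b; bab->; bb->

  | ababab => aab
  | bab => ε
  | bbbabba => babba => ba
  | aaaaaa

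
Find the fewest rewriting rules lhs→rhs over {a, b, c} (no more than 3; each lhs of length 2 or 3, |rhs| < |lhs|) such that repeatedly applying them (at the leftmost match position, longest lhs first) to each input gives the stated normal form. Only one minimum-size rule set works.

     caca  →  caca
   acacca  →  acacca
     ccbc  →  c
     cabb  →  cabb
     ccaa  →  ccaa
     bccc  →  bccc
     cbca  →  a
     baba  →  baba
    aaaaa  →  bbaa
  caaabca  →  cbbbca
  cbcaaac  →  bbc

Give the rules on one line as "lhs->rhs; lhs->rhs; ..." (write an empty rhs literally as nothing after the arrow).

  | caca
  | acacca
  | ccbc => c
  | cabb

aaa->bb; cbc->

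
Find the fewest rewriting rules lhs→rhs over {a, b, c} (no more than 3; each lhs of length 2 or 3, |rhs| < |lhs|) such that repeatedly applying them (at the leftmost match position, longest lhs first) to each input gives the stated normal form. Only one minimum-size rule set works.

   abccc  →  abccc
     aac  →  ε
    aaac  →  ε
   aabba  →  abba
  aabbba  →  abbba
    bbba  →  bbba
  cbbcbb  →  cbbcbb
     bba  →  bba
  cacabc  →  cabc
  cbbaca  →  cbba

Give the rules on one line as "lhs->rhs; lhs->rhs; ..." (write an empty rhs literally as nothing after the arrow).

  | abccc
  | aac => ac => ε
  | aaac => aac => ac => ε
  | aabba => abba

aa->a; ac->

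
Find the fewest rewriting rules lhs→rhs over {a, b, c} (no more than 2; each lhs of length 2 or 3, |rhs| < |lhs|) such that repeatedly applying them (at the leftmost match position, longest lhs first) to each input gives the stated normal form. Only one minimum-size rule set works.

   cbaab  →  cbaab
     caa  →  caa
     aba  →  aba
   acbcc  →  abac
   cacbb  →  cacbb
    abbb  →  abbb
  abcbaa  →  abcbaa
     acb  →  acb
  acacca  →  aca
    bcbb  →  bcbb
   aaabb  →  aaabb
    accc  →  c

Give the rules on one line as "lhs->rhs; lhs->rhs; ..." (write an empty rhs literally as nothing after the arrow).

  | cbaab
  | caa
  | aba
  | acbcc => abac

acc->; cbc->ba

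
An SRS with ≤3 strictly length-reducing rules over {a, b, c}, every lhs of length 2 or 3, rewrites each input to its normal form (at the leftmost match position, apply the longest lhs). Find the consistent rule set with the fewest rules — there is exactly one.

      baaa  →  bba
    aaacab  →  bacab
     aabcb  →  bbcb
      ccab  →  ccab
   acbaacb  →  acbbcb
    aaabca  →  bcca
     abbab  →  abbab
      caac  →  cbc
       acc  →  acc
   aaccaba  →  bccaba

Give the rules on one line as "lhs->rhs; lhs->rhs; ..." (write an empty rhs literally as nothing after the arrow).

  | baaa => bba
  | aaacab => bacab
  | aabcb => bbcb
  | ccab

aa->b; abc->cc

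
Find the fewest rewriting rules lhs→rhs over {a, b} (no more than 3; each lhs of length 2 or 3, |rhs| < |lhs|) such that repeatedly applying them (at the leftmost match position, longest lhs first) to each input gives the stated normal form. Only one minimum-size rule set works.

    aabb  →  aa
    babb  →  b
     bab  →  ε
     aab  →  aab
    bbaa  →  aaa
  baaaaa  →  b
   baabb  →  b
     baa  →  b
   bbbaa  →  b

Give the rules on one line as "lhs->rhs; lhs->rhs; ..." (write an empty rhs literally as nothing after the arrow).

  | aabb => aa
  | babb => bbb => b
  | bab => bb => ε
  | aab

ba->b; bb->; bba->aa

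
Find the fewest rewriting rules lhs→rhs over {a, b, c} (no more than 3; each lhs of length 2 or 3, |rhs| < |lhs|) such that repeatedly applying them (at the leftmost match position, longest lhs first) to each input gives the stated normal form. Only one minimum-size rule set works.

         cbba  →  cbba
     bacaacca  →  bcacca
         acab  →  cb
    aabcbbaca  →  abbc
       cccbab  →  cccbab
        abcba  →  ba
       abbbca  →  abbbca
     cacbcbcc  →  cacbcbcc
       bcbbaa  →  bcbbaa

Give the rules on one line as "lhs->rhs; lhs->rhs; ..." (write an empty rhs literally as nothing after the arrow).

  | cbba
  | bacaacca => bcacca
  | acab => cb
  | aabcbbaca => abbaca => abbc

abc->; aca->c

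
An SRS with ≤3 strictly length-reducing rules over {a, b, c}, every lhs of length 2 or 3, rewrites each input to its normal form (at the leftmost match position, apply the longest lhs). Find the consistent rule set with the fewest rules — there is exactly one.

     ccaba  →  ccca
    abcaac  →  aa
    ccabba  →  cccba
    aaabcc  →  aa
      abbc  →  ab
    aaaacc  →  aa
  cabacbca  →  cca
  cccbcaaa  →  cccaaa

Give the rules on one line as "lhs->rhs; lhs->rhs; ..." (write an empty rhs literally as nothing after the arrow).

  | ccaba => ccca
  | abcaac => aaac => aa
  | ccabba => cccba
  | aaabcc => aaac => aa

ac->; bc->; cab->cc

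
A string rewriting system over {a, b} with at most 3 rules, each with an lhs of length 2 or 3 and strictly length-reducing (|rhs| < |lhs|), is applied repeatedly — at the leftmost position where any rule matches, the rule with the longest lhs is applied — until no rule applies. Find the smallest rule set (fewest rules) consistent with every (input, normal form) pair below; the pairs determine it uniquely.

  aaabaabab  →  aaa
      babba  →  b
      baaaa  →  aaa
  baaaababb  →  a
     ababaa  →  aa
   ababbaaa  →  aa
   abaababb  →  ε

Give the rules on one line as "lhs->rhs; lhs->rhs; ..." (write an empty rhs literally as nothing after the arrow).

  | aaabaabab => aaaabab => aaaab => aaa
  | babba => bba => b
  | baaaa => aaa
  | baaaababb => aaababb => aaabb => aab => a

ab->; ba->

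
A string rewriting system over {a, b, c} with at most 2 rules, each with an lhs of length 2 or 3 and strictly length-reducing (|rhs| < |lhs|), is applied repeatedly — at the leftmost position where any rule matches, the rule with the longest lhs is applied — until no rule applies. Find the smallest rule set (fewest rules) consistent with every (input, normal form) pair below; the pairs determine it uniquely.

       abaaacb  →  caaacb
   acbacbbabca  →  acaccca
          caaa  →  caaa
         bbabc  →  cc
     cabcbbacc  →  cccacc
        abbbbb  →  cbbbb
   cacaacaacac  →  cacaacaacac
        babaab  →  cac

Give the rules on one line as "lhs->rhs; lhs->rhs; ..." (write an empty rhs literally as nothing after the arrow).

  | abaaacb => caaacb
  | acbacbbabca => acacbbabca => acacbabca => acacabca => acaccca
  | caaa
  | bbabc => babc => abc => cc

ab->c; ba->a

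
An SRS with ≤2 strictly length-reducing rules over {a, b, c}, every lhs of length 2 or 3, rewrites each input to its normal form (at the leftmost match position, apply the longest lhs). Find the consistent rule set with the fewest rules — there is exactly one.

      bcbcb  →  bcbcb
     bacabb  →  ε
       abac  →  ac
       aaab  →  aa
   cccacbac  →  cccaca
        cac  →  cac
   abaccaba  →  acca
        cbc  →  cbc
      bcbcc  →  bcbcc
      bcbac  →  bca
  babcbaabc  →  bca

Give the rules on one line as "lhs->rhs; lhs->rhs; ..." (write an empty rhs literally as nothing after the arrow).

ab->; bac->a

  | bcbcb
  | bacabb => aabb => ab => ε
  | abac => ac
  | aaab => aa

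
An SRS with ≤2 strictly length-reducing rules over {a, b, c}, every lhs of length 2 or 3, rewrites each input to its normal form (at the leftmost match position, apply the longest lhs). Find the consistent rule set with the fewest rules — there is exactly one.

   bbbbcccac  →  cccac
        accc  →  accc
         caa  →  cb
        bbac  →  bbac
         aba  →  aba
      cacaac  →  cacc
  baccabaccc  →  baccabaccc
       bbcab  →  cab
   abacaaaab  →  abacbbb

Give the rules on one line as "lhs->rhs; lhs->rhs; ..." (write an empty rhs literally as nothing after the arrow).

aa->b; bc->c

  | bbbbcccac => bbbcccac => bbcccac => bcccac => cccac
  | accc
  | caa => cb
  | bbac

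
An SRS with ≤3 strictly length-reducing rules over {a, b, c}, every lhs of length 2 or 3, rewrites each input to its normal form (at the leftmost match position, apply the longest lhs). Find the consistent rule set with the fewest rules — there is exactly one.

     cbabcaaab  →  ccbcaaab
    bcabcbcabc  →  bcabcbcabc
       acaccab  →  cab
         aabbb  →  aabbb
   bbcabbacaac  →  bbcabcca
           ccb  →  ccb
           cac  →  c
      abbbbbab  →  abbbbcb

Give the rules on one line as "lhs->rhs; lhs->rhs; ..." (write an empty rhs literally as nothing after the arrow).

ac->; ba->c

  | cbabcaaab => ccbcaaab
  | bcabcbcabc
  | acaccab => accab => cab
  | aabbb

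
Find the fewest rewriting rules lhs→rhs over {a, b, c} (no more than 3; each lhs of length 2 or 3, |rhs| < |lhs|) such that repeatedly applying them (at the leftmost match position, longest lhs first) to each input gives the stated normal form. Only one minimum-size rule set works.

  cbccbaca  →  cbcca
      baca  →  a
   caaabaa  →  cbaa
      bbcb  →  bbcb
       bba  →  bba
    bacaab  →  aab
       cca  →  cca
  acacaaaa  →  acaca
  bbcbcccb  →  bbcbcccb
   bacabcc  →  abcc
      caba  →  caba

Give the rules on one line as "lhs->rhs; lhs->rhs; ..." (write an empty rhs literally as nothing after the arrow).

  | cbccbaca => cbcca
  | baca => a
  | caaabaa => cbaa
  | bbcb

aaa->; bac->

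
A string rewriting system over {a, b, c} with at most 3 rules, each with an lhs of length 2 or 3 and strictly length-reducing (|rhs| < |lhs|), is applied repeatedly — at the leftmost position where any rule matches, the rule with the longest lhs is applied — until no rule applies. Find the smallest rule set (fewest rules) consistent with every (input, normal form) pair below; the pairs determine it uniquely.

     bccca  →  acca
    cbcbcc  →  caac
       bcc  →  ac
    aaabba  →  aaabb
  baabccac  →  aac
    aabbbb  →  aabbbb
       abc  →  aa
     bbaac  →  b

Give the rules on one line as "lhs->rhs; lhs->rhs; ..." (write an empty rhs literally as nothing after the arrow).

ba->b; bc->a

  | bccca => acca
  | cbcbcc => cabcc => caac
  | bcc => ac
  | aaabba => aaabb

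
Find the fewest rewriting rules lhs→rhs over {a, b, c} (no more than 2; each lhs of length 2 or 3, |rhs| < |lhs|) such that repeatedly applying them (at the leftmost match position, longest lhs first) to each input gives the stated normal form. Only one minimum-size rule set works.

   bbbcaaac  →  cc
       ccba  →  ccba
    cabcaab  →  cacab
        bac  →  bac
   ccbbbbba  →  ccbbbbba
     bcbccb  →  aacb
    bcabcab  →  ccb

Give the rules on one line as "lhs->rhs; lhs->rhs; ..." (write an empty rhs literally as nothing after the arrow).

bc->a; bca->c

  | bbbcaaac => bbcaac => bcac => cc
  | ccba
  | cabcaab => cacab
  | bac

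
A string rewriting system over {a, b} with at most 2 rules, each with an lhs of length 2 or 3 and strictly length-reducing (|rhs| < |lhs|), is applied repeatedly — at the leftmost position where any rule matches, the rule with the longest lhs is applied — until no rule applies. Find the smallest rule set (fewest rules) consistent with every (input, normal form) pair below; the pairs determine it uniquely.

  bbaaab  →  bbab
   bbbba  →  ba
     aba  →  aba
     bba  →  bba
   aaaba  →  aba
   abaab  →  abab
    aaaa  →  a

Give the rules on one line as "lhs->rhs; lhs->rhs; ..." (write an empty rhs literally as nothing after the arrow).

aa->a; bbb->

  | bbaaab => bbaab => bbab
  | bbbba => ba
  | aba
  | bba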